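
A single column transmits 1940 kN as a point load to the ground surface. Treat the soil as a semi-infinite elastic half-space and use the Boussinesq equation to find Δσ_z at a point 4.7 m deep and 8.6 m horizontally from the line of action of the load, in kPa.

Δσ_z ≈ 1.06 kPa

Boussinesq vertical stress below a point load on an elastic half-space:
Δσ_z = 3P/(2πz²) · [1 + (r/z)²]^(−5/2)
r/z = 8.6/4.7 = 1.8298; [1+(r/z)²]^(−5/2) = 0.025366.
Δσ_z = 3×1940/(2π×4.7²) × 0.025366 = 41.932 × 0.025366 = 1.064 kPa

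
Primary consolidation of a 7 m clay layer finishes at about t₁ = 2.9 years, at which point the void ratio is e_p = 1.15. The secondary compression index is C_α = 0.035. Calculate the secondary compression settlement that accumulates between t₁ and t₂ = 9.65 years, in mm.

Secondary compression: S_s = C_α·H/(1+e_p)·log₁₀(t₂/t₁)
S_s = 0.035×7/(1+1.15)×log₁₀(9.65/2.9)
    = 0.114 × 0.5221 = 0.0595 m

S_s ≈ 59.5 mm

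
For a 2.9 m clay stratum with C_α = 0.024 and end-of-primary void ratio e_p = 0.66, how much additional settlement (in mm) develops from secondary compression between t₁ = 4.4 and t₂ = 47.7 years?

Secondary compression: S_s = C_α·H/(1+e_p)·log₁₀(t₂/t₁)
S_s = 0.024×2.9/(1+0.66)×log₁₀(47.7/4.4)
    = 0.04193 × 1.035 = 0.0434 m

S_s ≈ 43.4 mm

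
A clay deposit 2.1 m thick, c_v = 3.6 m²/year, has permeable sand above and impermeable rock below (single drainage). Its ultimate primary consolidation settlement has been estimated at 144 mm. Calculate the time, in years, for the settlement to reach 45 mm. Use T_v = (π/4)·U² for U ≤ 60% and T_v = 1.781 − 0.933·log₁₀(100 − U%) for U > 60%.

t ≈ 0.094 years

Drainage path length: H_d = H = 2.1 m (single drainage).
U = S(t)/S_ult = 45/144 = 0.3125.
U ≤ 60%: T_v = (π/4)·U² = (π/4)×0.3125² = 0.076699.
t = T_v·H_d²/c_v = 0.076699×2.1²/3.6 = 0.09396 years.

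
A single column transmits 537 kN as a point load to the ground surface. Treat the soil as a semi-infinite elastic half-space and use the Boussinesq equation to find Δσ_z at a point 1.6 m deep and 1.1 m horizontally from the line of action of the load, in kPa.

Boussinesq vertical stress below a point load on an elastic half-space:
Δσ_z = 3P/(2πz²) · [1 + (r/z)²]^(−5/2)
r/z = 1.1/1.6 = 0.6875; [1+(r/z)²]^(−5/2) = 0.37997.
Δσ_z = 3×537/(2π×1.6²) × 0.37997 = 100.16 × 0.37997 = 38.06 kPa

Δσ_z ≈ 38.1 kPa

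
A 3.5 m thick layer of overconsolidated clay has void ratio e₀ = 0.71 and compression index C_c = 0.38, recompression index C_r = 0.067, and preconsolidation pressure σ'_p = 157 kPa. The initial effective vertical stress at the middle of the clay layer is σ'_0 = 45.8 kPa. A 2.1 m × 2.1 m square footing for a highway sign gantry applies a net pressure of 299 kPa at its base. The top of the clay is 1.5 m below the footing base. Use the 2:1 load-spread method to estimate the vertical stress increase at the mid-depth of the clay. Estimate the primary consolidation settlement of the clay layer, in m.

Mid-depth of clay below the footing base: z = 1.5 + 3.5/2 = 3.25 m.
Stress increase at mid-clay by the 2:1 spreading method:
Δσ = qBL/((B+z)(L+z)) = 299×2.1×2.1/((2.1+3.25)(2.1+3.25)) = 46.068 kPa
Final effective stress: σ'_f = 45.8 + 46.068 = 91.868 kPa.
σ'_f = 91.868 ≤ σ'_p = 157 kPa, so the clay remains overconsolidated and only the recompression index applies:
S_c = C_r·H/(1+e₀)·log₁₀(σ'_f/σ'_0) = 0.067×3.5/1.71×log₁₀(91.868/45.8)
    = 0.13714 × 0.3023 = 0.04146 m

S_c ≈ 0.0415 m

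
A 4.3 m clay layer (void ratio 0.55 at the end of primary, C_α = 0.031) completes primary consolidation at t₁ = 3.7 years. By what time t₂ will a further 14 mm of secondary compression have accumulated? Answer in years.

t₂ ≈ 5.38 years

S_s = C_α·H/(1+e_p)·log₁₀(t₂/t₁) ⇒ log₁₀(t₂/t₁) = S_s·(1+e_p)/(C_α·H).
log₁₀(t₂/t₁) = 0.014 × (1+0.55) / (0.031×4.3) = 0.1628
t₂ = t₁ × 10^0.1628 = 3.7 × 1.455 = 5.383 years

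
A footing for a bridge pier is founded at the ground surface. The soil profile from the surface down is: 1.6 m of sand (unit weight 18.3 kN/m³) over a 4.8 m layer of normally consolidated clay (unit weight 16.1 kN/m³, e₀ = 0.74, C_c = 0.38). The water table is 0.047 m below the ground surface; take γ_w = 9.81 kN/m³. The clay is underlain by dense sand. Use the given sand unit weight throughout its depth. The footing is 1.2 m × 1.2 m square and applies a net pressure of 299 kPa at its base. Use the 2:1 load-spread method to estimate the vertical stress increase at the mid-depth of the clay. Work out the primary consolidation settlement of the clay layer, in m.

S_c ≈ 0.198 m

Mid-depth of clay below the ground surface: z = 1.6 + 4.8/2 = 4 m.
Total vertical stress at mid-clay: σ_v = 18.3×1.6 + 16.1×2.4 = 67.92 kPa.
Pore pressure: u = 9.81×(4 − 0.047) = 38.779 kPa.
Initial effective stress: σ'_0 = σ_v − u = 67.92 − 38.779 = 29.141 kPa.
Stress increase at mid-clay by the 2:1 spreading method:
Δσ = qBL/((B+z)(L+z)) = 299×1.2×1.2/((1.2+4)(1.2+4)) = 15.923 kPa
Final effective stress: σ'_f = σ'_0 + Δσ = 29.141 + 15.923 = 45.064 kPa.
Normally consolidated clay, so the full stress increment lies on the virgin compression line:
S_c = C_c·H/(1+e₀)·log₁₀(σ'_f/σ'_0) = 0.38×4.8/(1+0.74)×log₁₀(45.064/29.141)
    = 1.0483 × 0.18933 = 0.1985 m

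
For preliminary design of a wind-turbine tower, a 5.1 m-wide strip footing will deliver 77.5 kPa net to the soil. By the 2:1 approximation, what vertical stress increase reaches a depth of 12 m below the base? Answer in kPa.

Δσ_z ≈ 23.1 kPa

By the 2:1 method the load spreads at 1 horizontal : 2 vertical, so at depth z the loaded area has grown by z in each plan dimension:
Δσ = qB/(B+z) = 77.5×5.1/(5.1+12) = 23.114 kPa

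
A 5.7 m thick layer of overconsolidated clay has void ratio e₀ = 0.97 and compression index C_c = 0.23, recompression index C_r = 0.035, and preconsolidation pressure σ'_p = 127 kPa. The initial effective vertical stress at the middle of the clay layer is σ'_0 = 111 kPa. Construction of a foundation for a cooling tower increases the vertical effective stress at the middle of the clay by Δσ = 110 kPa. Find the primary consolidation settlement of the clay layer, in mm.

Final effective stress: σ'_f = 111 + 110 = 221 kPa.
σ'_f = 221 > σ'_p = 127 kPa, so the stress path crosses the preconsolidation pressure — recompression up to σ'_p, then virgin compression beyond:
S_c = H/(1+e₀)·[C_r·log₁₀(σ'_p/σ'_0) + C_c·log₁₀(σ'_f/σ'_p)]
    = 5.7/1.97 × [0.035×log₁₀(127/111) + 0.23×log₁₀(221/127)]
    = 2.8934 × [0.0020468 + 0.055335] = 0.166 m

S_c ≈ 166 mm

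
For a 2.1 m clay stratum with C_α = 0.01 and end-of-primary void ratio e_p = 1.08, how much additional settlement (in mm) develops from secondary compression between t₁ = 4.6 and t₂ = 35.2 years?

Secondary compression: S_s = C_α·H/(1+e_p)·log₁₀(t₂/t₁)
S_s = 0.01×2.1/(1+1.08)×log₁₀(35.2/4.6)
    = 0.0101 × 0.8838 = 0.008923 m

S_s ≈ 8.92 mm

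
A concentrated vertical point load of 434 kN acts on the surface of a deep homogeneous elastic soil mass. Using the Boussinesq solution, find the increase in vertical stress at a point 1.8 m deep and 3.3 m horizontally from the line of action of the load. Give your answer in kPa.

Boussinesq vertical stress below a point load on an elastic half-space:
Δσ_z = 3P/(2πz²) · [1 + (r/z)²]^(−5/2)
r/z = 3.3/1.8 = 1.8333; [1+(r/z)²]^(−5/2) = 0.025177.
Δσ_z = 3×434/(2π×1.8²) × 0.025177 = 63.957 × 0.025177 = 1.61 kPa

Δσ_z ≈ 1.61 kPa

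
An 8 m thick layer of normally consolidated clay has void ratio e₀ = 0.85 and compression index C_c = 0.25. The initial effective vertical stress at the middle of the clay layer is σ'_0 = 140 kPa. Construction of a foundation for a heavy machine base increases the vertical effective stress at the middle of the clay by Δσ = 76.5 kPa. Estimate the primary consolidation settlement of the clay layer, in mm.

S_c ≈ 205 mm

Final effective stress: σ'_f = σ'_0 + Δσ = 140 + 76.5 = 216.5 kPa.
Normally consolidated clay, so the full stress increment lies on the virgin compression line:
S_c = C_c·H/(1+e₀)·log₁₀(σ'_f/σ'_0) = 0.25×8/(1+0.85)×log₁₀(216.5/140)
    = 1.0811 × 0.18933 = 0.2047 m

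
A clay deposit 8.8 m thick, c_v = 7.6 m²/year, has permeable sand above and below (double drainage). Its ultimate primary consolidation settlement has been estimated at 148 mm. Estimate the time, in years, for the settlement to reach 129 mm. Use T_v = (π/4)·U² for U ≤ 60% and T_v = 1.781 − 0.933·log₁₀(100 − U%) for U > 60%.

t ≈ 1.9 years

Drainage path length: H_d = H/2 = 4.4 m (double drainage).
U = S(t)/S_ult = 129/148 = 0.8716.
U > 60%: T_v = 1.781 − 0.933·log₁₀(100 − 87.162) = 0.74678.
t = T_v·H_d²/c_v = 0.74678×4.4²/7.6 = 1.902 years.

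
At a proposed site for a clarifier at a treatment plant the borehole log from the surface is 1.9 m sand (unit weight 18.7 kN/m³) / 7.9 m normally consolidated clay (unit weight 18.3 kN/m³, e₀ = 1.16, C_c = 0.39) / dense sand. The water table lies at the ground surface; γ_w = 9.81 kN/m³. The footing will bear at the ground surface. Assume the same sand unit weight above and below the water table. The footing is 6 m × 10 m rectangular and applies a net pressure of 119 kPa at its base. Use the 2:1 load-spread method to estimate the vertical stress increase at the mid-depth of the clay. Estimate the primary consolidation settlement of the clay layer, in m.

S_c ≈ 0.348 m

Mid-depth of clay below the ground surface: z = 1.9 + 7.9/2 = 5.85 m.
Total vertical stress at mid-clay: σ_v = 18.7×1.9 + 18.3×3.95 = 107.81 kPa.
Pore pressure: u = 9.81×(5.85 − 0) = 57.389 kPa.
Initial effective stress: σ'_0 = σ_v − u = 107.81 − 57.389 = 50.421 kPa.
Stress increase at mid-clay by the 2:1 spreading method:
Δσ = qBL/((B+z)(L+z)) = 119×6×10/((6+5.85)(10+5.85)) = 38.015 kPa
Final effective stress: σ'_f = σ'_0 + Δσ = 50.421 + 38.015 = 88.436 kPa.
Normally consolidated clay, so the full stress increment lies on the virgin compression line:
S_c = C_c·H/(1+e₀)·log₁₀(σ'_f/σ'_0) = 0.39×7.9/(1+1.16)×log₁₀(88.436/50.421)
    = 1.4264 × 0.24402 = 0.3481 m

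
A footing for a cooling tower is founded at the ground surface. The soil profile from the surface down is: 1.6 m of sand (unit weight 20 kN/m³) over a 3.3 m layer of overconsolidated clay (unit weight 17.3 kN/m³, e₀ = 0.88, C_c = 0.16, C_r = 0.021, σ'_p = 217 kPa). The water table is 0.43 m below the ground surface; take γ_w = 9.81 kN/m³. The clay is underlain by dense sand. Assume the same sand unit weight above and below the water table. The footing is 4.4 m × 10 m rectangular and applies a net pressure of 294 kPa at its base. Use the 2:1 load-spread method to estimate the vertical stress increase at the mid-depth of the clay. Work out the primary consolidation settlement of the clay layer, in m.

Mid-depth of clay below the ground surface: z = 1.6 + 3.3/2 = 3.25 m.
Total vertical stress at mid-clay: σ_v = 20×1.6 + 17.3×1.65 = 60.545 kPa.
Pore pressure: u = 9.81×(3.25 − 0.43) = 27.664 kPa.
Initial effective stress: σ'_0 = σ_v − u = 60.545 − 27.664 = 32.881 kPa.
Stress increase at mid-clay by the 2:1 spreading method:
Δσ = qBL/((B+z)(L+z)) = 294×4.4×10/((4.4+3.25)(10+3.25)) = 127.62 kPa
Final effective stress: σ'_f = 32.881 + 127.62 = 160.5 kPa.
σ'_f = 160.5 ≤ σ'_p = 217 kPa, so the clay remains overconsolidated and only the recompression index applies:
S_c = C_r·H/(1+e₀)·log₁₀(σ'_f/σ'_0) = 0.021×3.3/1.88×log₁₀(160.5/32.881)
    = 0.036861 × 0.68853 = 0.02538 m

S_c ≈ 0.0254 m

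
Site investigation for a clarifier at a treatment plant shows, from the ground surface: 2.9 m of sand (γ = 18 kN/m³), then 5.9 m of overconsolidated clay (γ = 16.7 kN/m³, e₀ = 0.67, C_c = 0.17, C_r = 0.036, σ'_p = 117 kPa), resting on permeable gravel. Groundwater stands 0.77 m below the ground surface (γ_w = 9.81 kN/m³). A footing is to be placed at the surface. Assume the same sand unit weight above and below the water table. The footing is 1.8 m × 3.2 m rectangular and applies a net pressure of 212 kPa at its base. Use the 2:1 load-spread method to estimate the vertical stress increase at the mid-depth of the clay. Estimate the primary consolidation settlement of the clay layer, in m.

Mid-depth of clay below the ground surface: z = 2.9 + 5.9/2 = 5.85 m.
Total vertical stress at mid-clay: σ_v = 18×2.9 + 16.7×2.95 = 101.47 kPa.
Pore pressure: u = 9.81×(5.85 − 0.77) = 49.835 kPa.
Initial effective stress: σ'_0 = σ_v − u = 101.47 − 49.835 = 51.635 kPa.
Stress increase at mid-clay by the 2:1 spreading method:
Δσ = qBL/((B+z)(L+z)) = 212×1.8×3.2/((1.8+5.85)(3.2+5.85)) = 17.638 kPa
Final effective stress: σ'_f = 51.635 + 17.638 = 69.273 kPa.
σ'_f = 69.273 ≤ σ'_p = 117 kPa, so the clay remains overconsolidated and only the recompression index applies:
S_c = C_r·H/(1+e₀)·log₁₀(σ'_f/σ'_0) = 0.036×5.9/1.67×log₁₀(69.273/51.635)
    = 0.12718 × 0.12762 = 0.01623 m

S_c ≈ 0.0162 m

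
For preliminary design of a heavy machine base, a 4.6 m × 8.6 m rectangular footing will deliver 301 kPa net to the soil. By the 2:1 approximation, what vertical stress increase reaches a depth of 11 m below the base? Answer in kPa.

By the 2:1 method the load spreads at 1 horizontal : 2 vertical, so at depth z the loaded area has grown by z in each plan dimension:
Δσ = qBL/((B+z)(L+z)) = 301×4.6×8.6/((4.6+11)(8.6+11)) = 38.944 kPa

Δσ_z ≈ 38.9 kPa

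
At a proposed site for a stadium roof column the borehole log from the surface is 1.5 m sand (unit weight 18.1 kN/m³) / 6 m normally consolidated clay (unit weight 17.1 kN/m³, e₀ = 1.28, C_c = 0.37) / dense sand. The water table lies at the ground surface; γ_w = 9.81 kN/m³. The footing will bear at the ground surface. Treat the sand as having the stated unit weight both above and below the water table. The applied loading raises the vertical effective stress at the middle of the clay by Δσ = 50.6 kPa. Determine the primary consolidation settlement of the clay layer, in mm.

S_c ≈ 383 mm

Mid-depth of clay below the ground surface: z = 1.5 + 6/2 = 4.5 m.
Total vertical stress at mid-clay: σ_v = 18.1×1.5 + 17.1×3 = 78.45 kPa.
Pore pressure: u = 9.81×(4.5 − 0) = 44.145 kPa.
Initial effective stress: σ'_0 = σ_v − u = 78.45 − 44.145 = 34.305 kPa.
Final effective stress: σ'_f = σ'_0 + Δσ = 34.305 + 50.6 = 84.905 kPa.
Normally consolidated clay, so the full stress increment lies on the virgin compression line:
S_c = C_c·H/(1+e₀)·log₁₀(σ'_f/σ'_0) = 0.37×6/(1+1.28)×log₁₀(84.905/34.305)
    = 0.97368 × 0.39358 = 0.3832 m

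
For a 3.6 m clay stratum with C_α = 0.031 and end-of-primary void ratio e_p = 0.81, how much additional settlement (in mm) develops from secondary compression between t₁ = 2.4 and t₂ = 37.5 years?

Secondary compression: S_s = C_α·H/(1+e_p)·log₁₀(t₂/t₁)
S_s = 0.031×3.6/(1+0.81)×log₁₀(37.5/2.4)
    = 0.06166 × 1.194 = 0.07361 m

S_s ≈ 73.6 mm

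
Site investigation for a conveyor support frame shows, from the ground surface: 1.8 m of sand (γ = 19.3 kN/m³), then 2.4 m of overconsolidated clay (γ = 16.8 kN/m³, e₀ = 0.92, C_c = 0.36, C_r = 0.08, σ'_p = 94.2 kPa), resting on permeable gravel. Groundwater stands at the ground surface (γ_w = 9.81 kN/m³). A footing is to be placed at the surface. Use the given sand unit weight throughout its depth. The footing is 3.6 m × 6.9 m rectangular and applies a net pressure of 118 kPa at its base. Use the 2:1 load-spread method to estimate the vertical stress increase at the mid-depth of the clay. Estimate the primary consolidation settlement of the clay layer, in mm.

S_c ≈ 44.1 mm

Mid-depth of clay below the ground surface: z = 1.8 + 2.4/2 = 3 m.
Total vertical stress at mid-clay: σ_v = 19.3×1.8 + 16.8×1.2 = 54.9 kPa.
Pore pressure: u = 9.81×(3 − 0) = 29.43 kPa.
Initial effective stress: σ'_0 = σ_v − u = 54.9 − 29.43 = 25.47 kPa.
Stress increase at mid-clay by the 2:1 spreading method:
Δσ = qBL/((B+z)(L+z)) = 118×3.6×6.9/((3.6+3)(6.9+3)) = 44.86 kPa
Final effective stress: σ'_f = 25.47 + 44.86 = 70.33 kPa.
σ'_f = 70.33 ≤ σ'_p = 94.2 kPa, so the clay remains overconsolidated and only the recompression index applies:
S_c = C_r·H/(1+e₀)·log₁₀(σ'_f/σ'_0) = 0.08×2.4/1.92×log₁₀(70.33/25.47)
    = 0.1 × 0.44111 = 0.04411 m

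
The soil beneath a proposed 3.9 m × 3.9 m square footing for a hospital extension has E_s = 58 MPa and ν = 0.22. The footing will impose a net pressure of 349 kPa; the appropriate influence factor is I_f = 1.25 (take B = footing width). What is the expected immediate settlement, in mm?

S_e ≈ 27.9 mm

Immediate (elastic) settlement: S_e = q·B·(1−ν²)/E_s · I_f.
E_s = 58 MPa = 58000 kPa.
S_e = 349 × 3.9 × (1 − 0.22²) / 58000 × 1.25
    = 349 × 3.9 × 0.9516 / 58000 × 1.25
    = 0.02791 m = 27.91 mm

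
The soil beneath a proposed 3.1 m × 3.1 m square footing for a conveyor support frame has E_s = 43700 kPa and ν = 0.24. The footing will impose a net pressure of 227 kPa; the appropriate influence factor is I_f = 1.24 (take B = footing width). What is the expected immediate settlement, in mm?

S_e ≈ 18.8 mm

Immediate (elastic) settlement: S_e = q·B·(1−ν²)/E_s · I_f.
S_e = 227 × 3.1 × (1 − 0.24²) / 43700 × 1.24
    = 227 × 3.1 × 0.9424 / 43700 × 1.24
    = 0.01882 m = 18.82 mm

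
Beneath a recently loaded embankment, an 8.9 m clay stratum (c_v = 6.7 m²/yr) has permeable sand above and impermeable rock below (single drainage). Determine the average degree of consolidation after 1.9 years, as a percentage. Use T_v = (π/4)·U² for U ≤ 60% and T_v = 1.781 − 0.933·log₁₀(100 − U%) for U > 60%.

U ≈ 45.2 %

Drainage path length: H_d = H = 8.9 m (single drainage).
T_v = c_v·t/H_d² = 6.7×1.9/8.9² = 0.16071.
T_v = 0.16071 corresponds to the U ≤ 60% branch:
U = √(4T_v/π) = 0.4524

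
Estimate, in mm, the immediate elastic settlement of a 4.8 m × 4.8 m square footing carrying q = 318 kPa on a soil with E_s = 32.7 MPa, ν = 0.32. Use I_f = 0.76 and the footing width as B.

S_e ≈ 31.8 mm

Immediate (elastic) settlement: S_e = q·B·(1−ν²)/E_s · I_f.
E_s = 32.7 MPa = 32700 kPa.
S_e = 318 × 4.8 × (1 − 0.32²) / 32700 × 0.76
    = 318 × 4.8 × 0.8976 / 32700 × 0.76
    = 0.03184 m = 31.84 mm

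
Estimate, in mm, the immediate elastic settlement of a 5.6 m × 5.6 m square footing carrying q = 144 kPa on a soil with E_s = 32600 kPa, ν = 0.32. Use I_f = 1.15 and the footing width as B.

Immediate (elastic) settlement: S_e = q·B·(1−ν²)/E_s · I_f.
S_e = 144 × 5.6 × (1 − 0.32²) / 32600 × 1.15
    = 144 × 5.6 × 0.8976 / 32600 × 1.15
    = 0.02553 m = 25.53 mm

S_e ≈ 25.5 mm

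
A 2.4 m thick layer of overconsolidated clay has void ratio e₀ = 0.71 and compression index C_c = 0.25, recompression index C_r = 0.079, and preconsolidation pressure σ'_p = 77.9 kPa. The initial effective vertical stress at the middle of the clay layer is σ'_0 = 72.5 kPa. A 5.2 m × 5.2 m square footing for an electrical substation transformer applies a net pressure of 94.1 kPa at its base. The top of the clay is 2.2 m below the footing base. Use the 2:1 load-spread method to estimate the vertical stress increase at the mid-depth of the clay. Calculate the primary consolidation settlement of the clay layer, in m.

S_c ≈ 0.0517 m

Mid-depth of clay below the footing base: z = 2.2 + 2.4/2 = 3.4 m.
Stress increase at mid-clay by the 2:1 spreading method:
Δσ = qBL/((B+z)(L+z)) = 94.1×5.2×5.2/((5.2+3.4)(5.2+3.4)) = 34.403 kPa
Final effective stress: σ'_f = 72.5 + 34.403 = 106.9 kPa.
σ'_f = 106.9 > σ'_p = 77.9 kPa, so the stress path crosses the preconsolidation pressure — recompression up to σ'_p, then virgin compression beyond:
S_c = H/(1+e₀)·[C_r·log₁₀(σ'_p/σ'_0) + C_c·log₁₀(σ'_f/σ'_p)]
    = 2.4/1.71 × [0.079×log₁₀(77.9/72.5) + 0.25×log₁₀(106.9/77.9)]
    = 1.4035 × [0.0024648 + 0.03436] = 0.05168 m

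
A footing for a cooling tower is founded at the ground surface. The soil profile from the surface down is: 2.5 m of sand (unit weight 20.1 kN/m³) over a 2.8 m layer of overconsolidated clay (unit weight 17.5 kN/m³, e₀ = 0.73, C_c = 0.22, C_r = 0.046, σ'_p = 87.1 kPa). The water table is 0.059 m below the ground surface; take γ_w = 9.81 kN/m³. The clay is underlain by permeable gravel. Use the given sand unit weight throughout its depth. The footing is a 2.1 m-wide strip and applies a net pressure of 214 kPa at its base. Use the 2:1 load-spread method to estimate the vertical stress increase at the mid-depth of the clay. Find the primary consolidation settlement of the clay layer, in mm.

S_c ≈ 66.5 mm

Mid-depth of clay below the ground surface: z = 2.5 + 2.8/2 = 3.9 m.
Total vertical stress at mid-clay: σ_v = 20.1×2.5 + 17.5×1.4 = 74.75 kPa.
Pore pressure: u = 9.81×(3.9 − 0.059) = 37.68 kPa.
Initial effective stress: σ'_0 = σ_v − u = 74.75 − 37.68 = 37.07 kPa.
Stress increase at mid-clay by the 2:1 spreading method:
Δσ = qB/(B+z) = 214×2.1/(2.1+3.9) = 74.9 kPa
Final effective stress: σ'_f = 37.07 + 74.9 = 111.97 kPa.
σ'_f = 111.97 > σ'_p = 87.1 kPa, so the stress path crosses the preconsolidation pressure — recompression up to σ'_p, then virgin compression beyond:
S_c = H/(1+e₀)·[C_r·log₁₀(σ'_p/σ'_0) + C_c·log₁₀(σ'_f/σ'_p)]
    = 2.8/1.73 × [0.046×log₁₀(87.1/37.07) + 0.22×log₁₀(111.97/87.1)]
    = 1.6185 × [0.017066 + 0.023998] = 0.06646 m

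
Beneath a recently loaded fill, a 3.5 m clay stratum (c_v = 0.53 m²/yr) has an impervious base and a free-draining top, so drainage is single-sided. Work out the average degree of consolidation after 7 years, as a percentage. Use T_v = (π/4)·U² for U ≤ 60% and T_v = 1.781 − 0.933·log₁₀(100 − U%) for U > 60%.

U ≈ 61.6 %

Drainage path length: H_d = H = 3.5 m (single drainage).
T_v = c_v·t/H_d² = 0.53×7/3.5² = 0.30286.
T_v = 0.30286 corresponds to the U > 60% branch:
U = 1 − 10^((1.781 − T_v)/0.933)/100 = 0.616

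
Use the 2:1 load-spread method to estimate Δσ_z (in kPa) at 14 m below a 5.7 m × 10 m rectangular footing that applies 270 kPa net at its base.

By the 2:1 method the load spreads at 1 horizontal : 2 vertical, so at depth z the loaded area has grown by z in each plan dimension:
Δσ = qBL/((B+z)(L+z)) = 270×5.7×10/((5.7+14)(10+14)) = 32.551 kPa

Δσ_z ≈ 32.6 kPa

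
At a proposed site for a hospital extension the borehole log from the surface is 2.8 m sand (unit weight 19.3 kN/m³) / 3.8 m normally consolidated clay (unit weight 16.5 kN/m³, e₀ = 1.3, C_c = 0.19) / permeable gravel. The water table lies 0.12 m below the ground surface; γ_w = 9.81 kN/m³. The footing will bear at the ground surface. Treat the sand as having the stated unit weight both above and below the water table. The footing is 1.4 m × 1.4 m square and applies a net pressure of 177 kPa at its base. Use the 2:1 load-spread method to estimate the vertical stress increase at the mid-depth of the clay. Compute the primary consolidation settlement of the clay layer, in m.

S_c ≈ 0.0283 m

Mid-depth of clay below the ground surface: z = 2.8 + 3.8/2 = 4.7 m.
Total vertical stress at mid-clay: σ_v = 19.3×2.8 + 16.5×1.9 = 85.39 kPa.
Pore pressure: u = 9.81×(4.7 − 0.12) = 44.93 kPa.
Initial effective stress: σ'_0 = σ_v − u = 85.39 − 44.93 = 40.46 kPa.
Stress increase at mid-clay by the 2:1 spreading method:
Δσ = qBL/((B+z)(L+z)) = 177×1.4×1.4/((1.4+4.7)(1.4+4.7)) = 9.3233 kPa
Final effective stress: σ'_f = σ'_0 + Δσ = 40.46 + 9.3233 = 49.783 kPa.
Normally consolidated clay, so the full stress increment lies on the virgin compression line:
S_c = C_c·H/(1+e₀)·log₁₀(σ'_f/σ'_0) = 0.19×3.8/(1+1.3)×log₁₀(49.783/40.46)
    = 0.31391 × 0.090055 = 0.02827 m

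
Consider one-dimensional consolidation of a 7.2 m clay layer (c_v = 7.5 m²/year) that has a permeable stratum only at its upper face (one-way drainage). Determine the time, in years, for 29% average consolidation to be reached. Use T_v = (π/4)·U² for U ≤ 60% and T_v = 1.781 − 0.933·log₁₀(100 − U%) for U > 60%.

Drainage path length: H_d = H = 7.2 m (single drainage).
U ≤ 60%: T_v = (π/4)·U² = (π/4)×0.29² = 0.066052.
t = T_v·H_d²/c_v = 0.066052×7.2²/7.5 = 0.4566 years.

t ≈ 0.457 years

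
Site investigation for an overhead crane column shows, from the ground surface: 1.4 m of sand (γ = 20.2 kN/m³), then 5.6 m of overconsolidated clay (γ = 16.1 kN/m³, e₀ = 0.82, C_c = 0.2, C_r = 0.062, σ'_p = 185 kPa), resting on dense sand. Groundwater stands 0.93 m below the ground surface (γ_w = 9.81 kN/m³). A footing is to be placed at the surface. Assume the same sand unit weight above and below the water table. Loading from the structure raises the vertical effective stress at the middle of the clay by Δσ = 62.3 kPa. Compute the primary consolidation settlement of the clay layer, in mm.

Mid-depth of clay below the ground surface: z = 1.4 + 5.6/2 = 4.2 m.
Total vertical stress at mid-clay: σ_v = 20.2×1.4 + 16.1×2.8 = 73.36 kPa.
Pore pressure: u = 9.81×(4.2 − 0.93) = 32.079 kPa.
Initial effective stress: σ'_0 = σ_v − u = 73.36 − 32.079 = 41.281 kPa.
Final effective stress: σ'_f = 41.281 + 62.3 = 103.58 kPa.
σ'_f = 103.58 ≤ σ'_p = 185 kPa, so the clay remains overconsolidated and only the recompression index applies:
S_c = C_r·H/(1+e₀)·log₁₀(σ'_f/σ'_0) = 0.062×5.6/1.82×log₁₀(103.58/41.281)
    = 0.19077 × 0.39953 = 0.07622 m

S_c ≈ 76.2 mm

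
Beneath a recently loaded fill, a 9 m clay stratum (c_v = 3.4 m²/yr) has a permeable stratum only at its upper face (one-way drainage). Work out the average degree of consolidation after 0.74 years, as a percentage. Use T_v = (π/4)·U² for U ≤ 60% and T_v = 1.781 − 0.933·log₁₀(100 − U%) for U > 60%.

Drainage path length: H_d = H = 9 m (single drainage).
T_v = c_v·t/H_d² = 3.4×0.74/9² = 0.031062.
T_v = 0.031062 corresponds to the U ≤ 60% branch:
U = √(4T_v/π) = 0.1989

U ≈ 19.9 %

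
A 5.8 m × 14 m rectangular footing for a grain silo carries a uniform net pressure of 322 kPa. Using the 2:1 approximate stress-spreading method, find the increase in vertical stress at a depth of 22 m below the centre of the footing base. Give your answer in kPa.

Δσ_z ≈ 26.1 kPa

By the 2:1 method the load spreads at 1 horizontal : 2 vertical, so at depth z the loaded area has grown by z in each plan dimension:
Δσ = qBL/((B+z)(L+z)) = 322×5.8×14/((5.8+22)(14+22)) = 26.125 kPa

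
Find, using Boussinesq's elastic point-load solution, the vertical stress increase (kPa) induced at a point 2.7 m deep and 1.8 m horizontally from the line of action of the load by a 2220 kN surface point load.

Δσ_z ≈ 58 kPa

Boussinesq vertical stress below a point load on an elastic half-space:
Δσ_z = 3P/(2πz²) · [1 + (r/z)²]^(−5/2)
r/z = 1.8/2.7 = 0.66667; [1+(r/z)²]^(−5/2) = 0.39879.
Δσ_z = 3×2220/(2π×2.7²) × 0.39879 = 145.4 × 0.39879 = 57.98 kPa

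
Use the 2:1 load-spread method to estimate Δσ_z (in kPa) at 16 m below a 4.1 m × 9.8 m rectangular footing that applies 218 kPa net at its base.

Δσ_z ≈ 16.9 kPa

By the 2:1 method the load spreads at 1 horizontal : 2 vertical, so at depth z the loaded area has grown by z in each plan dimension:
Δσ = qBL/((B+z)(L+z)) = 218×4.1×9.8/((4.1+16)(9.8+16)) = 16.891 kPa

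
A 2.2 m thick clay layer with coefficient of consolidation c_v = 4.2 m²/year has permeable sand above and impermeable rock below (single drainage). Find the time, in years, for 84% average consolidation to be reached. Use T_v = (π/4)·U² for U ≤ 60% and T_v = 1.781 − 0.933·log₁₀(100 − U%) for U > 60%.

Drainage path length: H_d = H = 2.2 m (single drainage).
U > 60%: T_v = 1.781 − 0.933·log₁₀(100 − 84) = 0.65756.
t = T_v·H_d²/c_v = 0.65756×2.2²/4.2 = 0.7578 years.

t ≈ 0.758 years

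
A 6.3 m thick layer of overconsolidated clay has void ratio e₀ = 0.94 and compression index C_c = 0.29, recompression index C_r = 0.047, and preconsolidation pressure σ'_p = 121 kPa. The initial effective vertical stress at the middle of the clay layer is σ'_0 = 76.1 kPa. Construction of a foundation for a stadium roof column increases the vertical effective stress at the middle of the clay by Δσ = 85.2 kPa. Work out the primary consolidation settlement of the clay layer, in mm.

S_c ≈ 148 mm

Final effective stress: σ'_f = 76.1 + 85.2 = 161.3 kPa.
σ'_f = 161.3 > σ'_p = 121 kPa, so the stress path crosses the preconsolidation pressure — recompression up to σ'_p, then virgin compression beyond:
S_c = H/(1+e₀)·[C_r·log₁₀(σ'_p/σ'_0) + C_c·log₁₀(σ'_f/σ'_p)]
    = 6.3/1.94 × [0.047×log₁₀(121/76.1) + 0.29×log₁₀(161.3/121)]
    = 3.2474 × [0.0094658 + 0.036206] = 0.1483 m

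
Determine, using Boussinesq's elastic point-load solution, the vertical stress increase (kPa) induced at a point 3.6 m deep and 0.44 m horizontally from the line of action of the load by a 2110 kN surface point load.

Δσ_z ≈ 74.9 kPa

Boussinesq vertical stress below a point load on an elastic half-space:
Δσ_z = 3P/(2πz²) · [1 + (r/z)²]^(−5/2)
r/z = 0.44/3.6 = 0.12222; [1+(r/z)²]^(−5/2) = 0.96361.
Δσ_z = 3×2110/(2π×3.6²) × 0.96361 = 77.735 × 0.96361 = 74.91 kPa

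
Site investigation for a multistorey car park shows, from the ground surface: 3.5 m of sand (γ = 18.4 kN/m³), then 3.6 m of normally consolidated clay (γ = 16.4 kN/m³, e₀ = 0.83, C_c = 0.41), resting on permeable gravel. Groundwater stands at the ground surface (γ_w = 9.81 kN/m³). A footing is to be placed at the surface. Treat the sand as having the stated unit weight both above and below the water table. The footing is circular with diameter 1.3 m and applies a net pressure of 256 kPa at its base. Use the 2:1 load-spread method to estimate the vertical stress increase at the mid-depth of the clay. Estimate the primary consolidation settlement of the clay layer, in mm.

S_c ≈ 74.5 mm

Mid-depth of clay below the ground surface: z = 3.5 + 3.6/2 = 5.3 m.
Total vertical stress at mid-clay: σ_v = 18.4×3.5 + 16.4×1.8 = 93.92 kPa.
Pore pressure: u = 9.81×(5.3 − 0) = 51.993 kPa.
Initial effective stress: σ'_0 = σ_v − u = 93.92 − 51.993 = 41.927 kPa.
Stress increase at mid-clay by the 2:1 spreading method:
Δσ ≈ qD²/(D+z)² = 256×1.3²/(1.3+5.3)² = 9.932 kPa
Final effective stress: σ'_f = σ'_0 + Δσ = 41.927 + 9.932 = 51.859 kPa.
Normally consolidated clay, so the full stress increment lies on the virgin compression line:
S_c = C_c·H/(1+e₀)·log₁₀(σ'_f/σ'_0) = 0.41×3.6/(1+0.83)×log₁₀(51.859/41.927)
    = 0.80656 × 0.09233 = 0.07447 m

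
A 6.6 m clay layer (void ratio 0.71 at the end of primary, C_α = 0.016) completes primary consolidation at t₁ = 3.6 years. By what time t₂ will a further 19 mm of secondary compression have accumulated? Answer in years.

t₂ ≈ 7.31 years

S_s = C_α·H/(1+e_p)·log₁₀(t₂/t₁) ⇒ log₁₀(t₂/t₁) = S_s·(1+e_p)/(C_α·H).
log₁₀(t₂/t₁) = 0.019 × (1+0.71) / (0.016×6.6) = 0.3077
t₂ = t₁ × 10^0.3077 = 3.6 × 2.031 = 7.311 years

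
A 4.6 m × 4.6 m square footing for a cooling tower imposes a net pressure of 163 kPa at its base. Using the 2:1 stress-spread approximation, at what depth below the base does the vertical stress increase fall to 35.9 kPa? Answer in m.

z ≈ 5.2 m

2:1 spreading — at depth z the loaded area has grown by z in each plan dimension:
qB²/(B+z)² = Δσ_z ⇒ z = B(√(q/Δσ_z) − 1) = 4.6×(√(163/35.9) − 1) = 5.202 m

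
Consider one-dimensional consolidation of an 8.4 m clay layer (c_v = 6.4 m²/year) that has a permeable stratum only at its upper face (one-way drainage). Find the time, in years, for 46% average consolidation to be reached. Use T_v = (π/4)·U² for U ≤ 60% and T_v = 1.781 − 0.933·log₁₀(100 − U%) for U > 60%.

t ≈ 1.83 years

Drainage path length: H_d = H = 8.4 m (single drainage).
U ≤ 60%: T_v = (π/4)·U² = (π/4)×0.46² = 0.16619.
t = T_v·H_d²/c_v = 0.16619×8.4²/6.4 = 1.832 years.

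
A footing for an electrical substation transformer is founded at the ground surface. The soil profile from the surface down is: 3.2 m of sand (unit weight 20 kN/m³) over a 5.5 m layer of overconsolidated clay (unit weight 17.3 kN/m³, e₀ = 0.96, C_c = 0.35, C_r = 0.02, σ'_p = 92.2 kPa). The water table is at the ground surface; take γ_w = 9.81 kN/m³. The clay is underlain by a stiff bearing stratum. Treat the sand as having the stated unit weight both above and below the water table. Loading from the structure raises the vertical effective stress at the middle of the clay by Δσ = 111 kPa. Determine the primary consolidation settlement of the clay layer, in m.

Mid-depth of clay below the ground surface: z = 3.2 + 5.5/2 = 5.95 m.
Total vertical stress at mid-clay: σ_v = 20×3.2 + 17.3×2.75 = 111.58 kPa.
Pore pressure: u = 9.81×(5.95 − 0) = 58.37 kPa.
Initial effective stress: σ'_0 = σ_v − u = 111.58 − 58.37 = 53.21 kPa.
Final effective stress: σ'_f = 53.21 + 111 = 164.21 kPa.
σ'_f = 164.21 > σ'_p = 92.2 kPa, so the stress path crosses the preconsolidation pressure — recompression up to σ'_p, then virgin compression beyond:
S_c = H/(1+e₀)·[C_r·log₁₀(σ'_p/σ'_0) + C_c·log₁₀(σ'_f/σ'_p)]
    = 5.5/1.96 × [0.02×log₁₀(92.2/53.21) + 0.35×log₁₀(164.21/92.2)]
    = 2.8061 × [0.0047748 + 0.087734] = 0.2596 m

S_c ≈ 0.26 m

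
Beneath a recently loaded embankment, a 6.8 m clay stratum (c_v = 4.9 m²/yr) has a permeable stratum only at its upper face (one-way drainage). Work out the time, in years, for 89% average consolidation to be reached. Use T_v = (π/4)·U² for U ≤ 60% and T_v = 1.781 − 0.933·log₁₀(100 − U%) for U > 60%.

Drainage path length: H_d = H = 6.8 m (single drainage).
U > 60%: T_v = 1.781 − 0.933·log₁₀(100 − 89) = 0.80938.
t = T_v·H_d²/c_v = 0.80938×6.8²/4.9 = 7.638 years.

t ≈ 7.64 years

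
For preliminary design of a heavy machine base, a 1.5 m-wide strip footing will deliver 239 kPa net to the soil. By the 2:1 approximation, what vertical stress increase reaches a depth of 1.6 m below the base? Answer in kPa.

By the 2:1 method the load spreads at 1 horizontal : 2 vertical, so at depth z the loaded area has grown by z in each plan dimension:
Δσ = qB/(B+z) = 239×1.5/(1.5+1.6) = 115.65 kPa

Δσ_z ≈ 116 kPa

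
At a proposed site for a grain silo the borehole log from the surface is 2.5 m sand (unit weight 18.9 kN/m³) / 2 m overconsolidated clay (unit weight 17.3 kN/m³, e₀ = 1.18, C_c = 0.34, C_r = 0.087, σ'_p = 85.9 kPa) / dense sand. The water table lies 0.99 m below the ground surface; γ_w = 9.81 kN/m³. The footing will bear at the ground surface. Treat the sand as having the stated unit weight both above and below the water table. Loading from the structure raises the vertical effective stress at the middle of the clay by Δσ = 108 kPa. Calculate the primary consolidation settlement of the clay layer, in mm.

Mid-depth of clay below the ground surface: z = 2.5 + 2/2 = 3.5 m.
Total vertical stress at mid-clay: σ_v = 18.9×2.5 + 17.3×1 = 64.55 kPa.
Pore pressure: u = 9.81×(3.5 − 0.99) = 24.623 kPa.
Initial effective stress: σ'_0 = σ_v − u = 64.55 − 24.623 = 39.927 kPa.
Final effective stress: σ'_f = 39.927 + 108 = 147.93 kPa.
σ'_f = 147.93 > σ'_p = 85.9 kPa, so the stress path crosses the preconsolidation pressure — recompression up to σ'_p, then virgin compression beyond:
S_c = H/(1+e₀)·[C_r·log₁₀(σ'_p/σ'_0) + C_c·log₁₀(σ'_f/σ'_p)]
    = 2/2.18 × [0.087×log₁₀(85.9/39.927) + 0.34×log₁₀(147.93/85.9)]
    = 0.91743 × [0.028947 + 0.080261] = 0.1002 m

S_c ≈ 100 mm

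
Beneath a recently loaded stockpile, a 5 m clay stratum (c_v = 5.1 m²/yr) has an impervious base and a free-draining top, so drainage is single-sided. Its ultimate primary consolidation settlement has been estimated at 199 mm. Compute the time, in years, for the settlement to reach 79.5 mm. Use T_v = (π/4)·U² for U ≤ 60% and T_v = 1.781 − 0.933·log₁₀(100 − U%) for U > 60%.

Drainage path length: H_d = H = 5 m (single drainage).
U = S(t)/S_ult = 79.5/199 = 0.3995.
U ≤ 60%: T_v = (π/4)·U² = (π/4)×0.3995² = 0.12535.
t = T_v·H_d²/c_v = 0.12535×5²/5.1 = 0.6145 years.

t ≈ 0.614 years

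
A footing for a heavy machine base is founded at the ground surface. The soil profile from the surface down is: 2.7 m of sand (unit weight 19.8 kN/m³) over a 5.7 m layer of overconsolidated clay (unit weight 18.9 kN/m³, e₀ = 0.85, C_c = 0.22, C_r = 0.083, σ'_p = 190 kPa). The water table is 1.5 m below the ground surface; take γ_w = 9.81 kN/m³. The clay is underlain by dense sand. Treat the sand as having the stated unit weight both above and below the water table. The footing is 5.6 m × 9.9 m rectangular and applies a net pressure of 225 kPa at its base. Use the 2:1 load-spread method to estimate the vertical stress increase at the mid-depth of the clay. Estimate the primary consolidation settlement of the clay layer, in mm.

S_c ≈ 80.9 mm

Mid-depth of clay below the ground surface: z = 2.7 + 5.7/2 = 5.55 m.
Total vertical stress at mid-clay: σ_v = 19.8×2.7 + 18.9×2.85 = 107.33 kPa.
Pore pressure: u = 9.81×(5.55 − 1.5) = 39.73 kPa.
Initial effective stress: σ'_0 = σ_v − u = 107.33 − 39.73 = 67.6 kPa.
Stress increase at mid-clay by the 2:1 spreading method:
Δσ = qBL/((B+z)(L+z)) = 225×5.6×9.9/((5.6+5.55)(9.9+5.55)) = 72.411 kPa
Final effective stress: σ'_f = 67.6 + 72.411 = 140.01 kPa.
σ'_f = 140.01 ≤ σ'_p = 190 kPa, so the clay remains overconsolidated and only the recompression index applies:
S_c = C_r·H/(1+e₀)·log₁₀(σ'_f/σ'_0) = 0.083×5.7/1.85×log₁₀(140.01/67.6)
    = 0.25573 × 0.31621 = 0.08086 m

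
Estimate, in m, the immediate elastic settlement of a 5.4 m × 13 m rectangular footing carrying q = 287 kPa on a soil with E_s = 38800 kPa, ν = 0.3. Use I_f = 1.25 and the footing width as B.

S_e ≈ 0.0454 m

Immediate (elastic) settlement: S_e = q·B·(1−ν²)/E_s · I_f.
S_e = 287 × 5.4 × (1 − 0.3²) / 38800 × 1.25
    = 287 × 5.4 × 0.91 / 38800 × 1.25
    = 0.04544 m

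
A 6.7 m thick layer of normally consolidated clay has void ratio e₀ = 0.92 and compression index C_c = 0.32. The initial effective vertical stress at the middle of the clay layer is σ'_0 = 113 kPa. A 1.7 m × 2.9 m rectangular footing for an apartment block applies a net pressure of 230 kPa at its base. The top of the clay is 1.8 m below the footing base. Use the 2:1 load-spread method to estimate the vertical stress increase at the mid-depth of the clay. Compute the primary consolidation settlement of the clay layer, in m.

Mid-depth of clay below the footing base: z = 1.8 + 6.7/2 = 5.15 m.
Stress increase at mid-clay by the 2:1 spreading method:
Δσ = qBL/((B+z)(L+z)) = 230×1.7×2.9/((1.7+5.15)(2.9+5.15)) = 20.563 kPa
Final effective stress: σ'_f = σ'_0 + Δσ = 113 + 20.563 = 133.56 kPa.
Normally consolidated clay, so the full stress increment lies on the virgin compression line:
S_c = C_c·H/(1+e₀)·log₁₀(σ'_f/σ'_0) = 0.32×6.7/(1+0.92)×log₁₀(133.56/113)
    = 1.1167 × 0.072598 = 0.08107 m

S_c ≈ 0.0811 m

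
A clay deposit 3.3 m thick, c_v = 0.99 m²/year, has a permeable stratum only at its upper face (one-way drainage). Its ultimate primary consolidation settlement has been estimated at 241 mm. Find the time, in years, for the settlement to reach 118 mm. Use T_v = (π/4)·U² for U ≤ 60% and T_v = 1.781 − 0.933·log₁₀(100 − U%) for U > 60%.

Drainage path length: H_d = H = 3.3 m (single drainage).
U = S(t)/S_ult = 118/241 = 0.4896.
U ≤ 60%: T_v = (π/4)·U² = (π/4)×0.48963² = 0.18829.
t = T_v·H_d²/c_v = 0.18829×3.3²/0.99 = 2.071 years.

t ≈ 2.07 years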